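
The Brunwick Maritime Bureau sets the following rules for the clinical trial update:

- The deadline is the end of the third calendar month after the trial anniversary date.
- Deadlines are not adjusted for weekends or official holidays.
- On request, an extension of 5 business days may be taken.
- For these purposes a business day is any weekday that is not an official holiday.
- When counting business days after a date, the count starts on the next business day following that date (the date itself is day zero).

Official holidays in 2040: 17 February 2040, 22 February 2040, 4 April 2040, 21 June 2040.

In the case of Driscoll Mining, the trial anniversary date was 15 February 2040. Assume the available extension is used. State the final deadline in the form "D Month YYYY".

7 June 2040

3 months after 15 February 2040 falls in May 2040; the last day of that month is 31 May 2040.
31 May 2040 is a Thursday; no weekend or holiday adjustment applies.
The 5-business-day extension runs from 31 May 2040 to 7 June 2040.
7 June 2040 falls on a Thursday. The rules make no weekend/holiday allowance, so it remains 7 June 2040.
Deadline: 7 June 2040.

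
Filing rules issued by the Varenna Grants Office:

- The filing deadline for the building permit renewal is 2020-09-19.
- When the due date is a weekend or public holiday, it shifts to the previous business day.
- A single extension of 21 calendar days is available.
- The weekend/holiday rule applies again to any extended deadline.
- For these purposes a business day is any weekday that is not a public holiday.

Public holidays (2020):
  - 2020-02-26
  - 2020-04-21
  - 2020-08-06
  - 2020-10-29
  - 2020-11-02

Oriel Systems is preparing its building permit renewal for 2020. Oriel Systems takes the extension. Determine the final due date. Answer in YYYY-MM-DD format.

2020-10-09

Start from the fixed due date, 2020-09-19.
2020-09-19 is a Saturday, so it moves to the preceding business day, 2020-09-18 (Friday).
The 21-calendar-day extension moves the deadline from 2020-09-18 to 2020-10-09.
2020-10-09 (Friday) is already a business day.
The final due date is 2020-10-09.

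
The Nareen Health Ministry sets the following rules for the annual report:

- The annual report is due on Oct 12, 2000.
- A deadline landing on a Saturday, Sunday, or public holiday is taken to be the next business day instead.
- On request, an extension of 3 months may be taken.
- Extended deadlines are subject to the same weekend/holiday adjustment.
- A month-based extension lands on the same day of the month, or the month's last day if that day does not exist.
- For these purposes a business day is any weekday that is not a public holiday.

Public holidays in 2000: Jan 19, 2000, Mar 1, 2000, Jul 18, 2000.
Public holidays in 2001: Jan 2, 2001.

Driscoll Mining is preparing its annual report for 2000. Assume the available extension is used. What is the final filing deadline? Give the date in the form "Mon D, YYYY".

The statutory due date is Oct 12, 2000.
Oct 12, 2000 falls on a Thursday, which is a business day, so no adjustment is needed.
Add 3 months to Oct 12, 2000: Jan 12, 2001.
Jan 12, 2001 (Friday) is already a business day.
Final deadline: Jan 12, 2001.

Jan 12, 2001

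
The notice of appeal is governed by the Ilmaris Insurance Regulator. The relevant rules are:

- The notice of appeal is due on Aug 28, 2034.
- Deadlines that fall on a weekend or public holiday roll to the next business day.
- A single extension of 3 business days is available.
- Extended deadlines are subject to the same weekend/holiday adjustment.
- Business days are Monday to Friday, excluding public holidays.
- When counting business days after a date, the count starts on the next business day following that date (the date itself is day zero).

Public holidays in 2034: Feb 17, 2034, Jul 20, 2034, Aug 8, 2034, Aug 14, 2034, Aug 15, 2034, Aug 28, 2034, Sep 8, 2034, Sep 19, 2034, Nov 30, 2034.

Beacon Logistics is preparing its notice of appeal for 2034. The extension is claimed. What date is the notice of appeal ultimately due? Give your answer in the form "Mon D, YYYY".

Sep 1, 2034

Start from the fixed due date, Aug 28, 2034.
Because Aug 28, 2034 is a listed holiday, the deadline becomes Aug 29, 2034 (Tuesday).
Counting 3 further business days from Aug 29, 2034 reaches Sep 1, 2034.
Since Sep 1, 2034 is a Friday and not a holiday, the date is unchanged.
Final deadline: Sep 1, 2034.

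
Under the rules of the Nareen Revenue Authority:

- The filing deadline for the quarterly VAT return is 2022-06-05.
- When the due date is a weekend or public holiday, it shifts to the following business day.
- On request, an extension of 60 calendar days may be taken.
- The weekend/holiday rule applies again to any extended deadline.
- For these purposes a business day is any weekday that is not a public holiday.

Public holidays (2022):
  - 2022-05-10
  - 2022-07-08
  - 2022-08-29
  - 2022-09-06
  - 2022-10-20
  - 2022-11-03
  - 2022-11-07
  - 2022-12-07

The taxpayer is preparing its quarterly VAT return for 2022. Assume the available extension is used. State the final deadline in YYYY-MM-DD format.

Start from the fixed due date, 2022-06-05.
2022-06-05 falls on a Sunday. Rolling to the next business day gives 2022-06-06, a Monday.
With the 60-day extension, 2022-06-06 becomes 2022-08-05.
2022-08-05 is a Friday and not a listed holiday, so it stands.
Deadline: 2022-08-05.

2022-08-05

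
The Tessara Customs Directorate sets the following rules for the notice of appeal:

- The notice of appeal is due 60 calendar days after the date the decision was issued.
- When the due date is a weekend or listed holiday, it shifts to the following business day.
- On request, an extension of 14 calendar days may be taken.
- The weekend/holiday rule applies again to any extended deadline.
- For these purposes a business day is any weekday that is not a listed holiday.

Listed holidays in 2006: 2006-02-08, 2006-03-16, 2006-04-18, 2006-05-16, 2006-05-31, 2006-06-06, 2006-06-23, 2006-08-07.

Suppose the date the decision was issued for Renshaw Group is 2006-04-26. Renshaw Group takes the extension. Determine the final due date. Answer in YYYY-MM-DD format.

2006-07-10

60 calendar days after 2006-04-26 is 2006-06-25.
Because 2006-06-25 is a Sunday, the deadline becomes 2006-06-26 (Monday).
Add the 14 calendar-day extension to 2006-06-26: 2006-07-10.
2006-07-10 falls on a Monday, which is a business day, so no adjustment is needed.
Final deadline: 2006-07-10.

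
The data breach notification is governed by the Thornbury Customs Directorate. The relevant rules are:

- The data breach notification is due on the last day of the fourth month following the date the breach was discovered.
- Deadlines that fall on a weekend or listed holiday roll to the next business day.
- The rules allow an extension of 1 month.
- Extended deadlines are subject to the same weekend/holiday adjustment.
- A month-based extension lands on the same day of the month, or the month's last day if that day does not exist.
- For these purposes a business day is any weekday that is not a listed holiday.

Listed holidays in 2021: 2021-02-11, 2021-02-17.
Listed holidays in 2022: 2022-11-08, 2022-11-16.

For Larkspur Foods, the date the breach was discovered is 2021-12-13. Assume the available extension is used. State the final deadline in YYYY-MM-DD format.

4 months after 2021-12-13 is April 2022; that month ends on 2022-04-30.
Because 2022-04-30 is a Saturday, the deadline becomes 2022-05-02 (Monday).
The 1 month extension carries 2022-05-02 to 2022-06-02.
2022-06-02 is a Thursday and not a listed holiday, so it stands.
Final deadline: 2022-06-02.

2022-06-02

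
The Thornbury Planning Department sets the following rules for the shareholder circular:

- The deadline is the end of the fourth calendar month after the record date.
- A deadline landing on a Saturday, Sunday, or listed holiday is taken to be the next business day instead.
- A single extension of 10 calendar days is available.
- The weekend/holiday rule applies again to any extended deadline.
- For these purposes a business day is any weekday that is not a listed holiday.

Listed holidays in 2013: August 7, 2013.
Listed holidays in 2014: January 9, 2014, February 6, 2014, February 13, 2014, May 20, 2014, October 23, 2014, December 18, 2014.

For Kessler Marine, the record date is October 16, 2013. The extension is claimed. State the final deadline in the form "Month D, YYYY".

4 months after October 16, 2013 falls in February 2014; the last day of that month is February 28, 2014.
February 28, 2014 is a Friday and not a listed holiday, so it stands.
Applying the 10-calendar-day extension: February 28, 2014 + 10 days = March 10, 2014.
March 10, 2014 falls on a Monday, which is a business day, so no adjustment is needed.
The final due date is March 10, 2014.

March 10, 2014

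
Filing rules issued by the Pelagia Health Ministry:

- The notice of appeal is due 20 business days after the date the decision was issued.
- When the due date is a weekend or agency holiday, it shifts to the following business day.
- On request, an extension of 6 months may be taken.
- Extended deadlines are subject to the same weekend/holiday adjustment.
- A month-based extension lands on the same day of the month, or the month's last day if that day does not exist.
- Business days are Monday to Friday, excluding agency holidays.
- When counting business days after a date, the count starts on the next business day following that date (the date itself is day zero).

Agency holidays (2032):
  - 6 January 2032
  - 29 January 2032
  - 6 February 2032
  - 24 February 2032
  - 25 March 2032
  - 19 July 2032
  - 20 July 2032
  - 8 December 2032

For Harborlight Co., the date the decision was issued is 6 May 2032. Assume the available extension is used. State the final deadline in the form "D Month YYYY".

3 December 2032

Starting the day after 6 May 2032 and counting 20 business days lands on 3 June 2032.
3 June 2032 (Thursday) is already a business day.
Add 6 months to 3 June 2032: 3 December 2032.
3 December 2032 (Friday) is already a business day.
Deadline: 3 December 2032.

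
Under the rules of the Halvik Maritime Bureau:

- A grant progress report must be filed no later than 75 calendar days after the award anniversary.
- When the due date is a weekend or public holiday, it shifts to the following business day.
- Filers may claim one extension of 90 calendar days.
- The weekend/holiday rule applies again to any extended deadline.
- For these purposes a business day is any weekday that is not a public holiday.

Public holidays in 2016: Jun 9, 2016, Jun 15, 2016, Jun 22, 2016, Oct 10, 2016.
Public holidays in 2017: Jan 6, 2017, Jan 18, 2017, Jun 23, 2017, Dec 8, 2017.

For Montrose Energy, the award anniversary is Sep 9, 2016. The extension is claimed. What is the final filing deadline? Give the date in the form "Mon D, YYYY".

Trigger date Sep 9, 2016 + 75 calendar days = Nov 23, 2016.
Nov 23, 2016 falls on a Wednesday, which is a business day, so no adjustment is needed.
The 90-calendar-day extension moves the deadline from Nov 23, 2016 to Feb 21, 2017.
Feb 21, 2017 is a Tuesday and not a listed holiday, so it stands.
So the filing is due Feb 21, 2017.

Feb 21, 2017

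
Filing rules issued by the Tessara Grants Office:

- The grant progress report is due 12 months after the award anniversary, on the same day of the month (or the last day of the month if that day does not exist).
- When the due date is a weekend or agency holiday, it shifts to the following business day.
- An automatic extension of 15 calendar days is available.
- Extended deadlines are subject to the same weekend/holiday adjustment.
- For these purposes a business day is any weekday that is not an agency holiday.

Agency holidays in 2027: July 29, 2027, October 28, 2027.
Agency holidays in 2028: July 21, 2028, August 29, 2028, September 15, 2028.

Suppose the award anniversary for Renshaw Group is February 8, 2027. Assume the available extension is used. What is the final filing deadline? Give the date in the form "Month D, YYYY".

February 23, 2028

Moving 12 months forward from February 8, 2027 on the corresponding day gives February 8, 2028.
Since February 8, 2028 is a Tuesday and not a holiday, the date is unchanged.
Applying the 15-calendar-day extension: February 8, 2028 + 15 days = February 23, 2028.
February 23, 2028 (Wednesday) is already a business day.
So the filing is due February 23, 2028.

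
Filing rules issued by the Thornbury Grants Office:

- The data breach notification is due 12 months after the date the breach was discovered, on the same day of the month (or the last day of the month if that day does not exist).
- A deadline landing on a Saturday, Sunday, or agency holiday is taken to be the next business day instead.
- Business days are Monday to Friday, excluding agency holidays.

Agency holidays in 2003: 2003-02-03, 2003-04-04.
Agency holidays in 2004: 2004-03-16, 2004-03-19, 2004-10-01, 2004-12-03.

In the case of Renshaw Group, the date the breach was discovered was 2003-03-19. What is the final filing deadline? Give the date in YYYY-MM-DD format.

2004-03-22

Moving 12 months forward from 2003-03-19 on the corresponding day gives 2004-03-19.
2004-03-19 is a listed holiday, so it moves to the next business day, 2004-03-22 (Monday).
The final due date is 2004-03-22.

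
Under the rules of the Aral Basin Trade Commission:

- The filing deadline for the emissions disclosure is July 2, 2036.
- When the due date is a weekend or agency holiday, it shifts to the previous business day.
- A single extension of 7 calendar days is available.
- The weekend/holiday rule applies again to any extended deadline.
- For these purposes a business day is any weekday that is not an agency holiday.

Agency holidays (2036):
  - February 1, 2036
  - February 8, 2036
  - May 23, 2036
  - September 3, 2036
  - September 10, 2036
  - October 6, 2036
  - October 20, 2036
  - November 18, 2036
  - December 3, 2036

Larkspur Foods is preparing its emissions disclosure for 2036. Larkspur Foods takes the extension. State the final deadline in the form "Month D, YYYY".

July 9, 2036

The statutory due date is July 2, 2036.
July 2, 2036 (Wednesday) is already a business day.
Applying the 7-calendar-day extension: July 2, 2036 + 7 days = July 9, 2036.
July 9, 2036 is a Wednesday and not a listed holiday, so it stands.
The final due date is July 9, 2036.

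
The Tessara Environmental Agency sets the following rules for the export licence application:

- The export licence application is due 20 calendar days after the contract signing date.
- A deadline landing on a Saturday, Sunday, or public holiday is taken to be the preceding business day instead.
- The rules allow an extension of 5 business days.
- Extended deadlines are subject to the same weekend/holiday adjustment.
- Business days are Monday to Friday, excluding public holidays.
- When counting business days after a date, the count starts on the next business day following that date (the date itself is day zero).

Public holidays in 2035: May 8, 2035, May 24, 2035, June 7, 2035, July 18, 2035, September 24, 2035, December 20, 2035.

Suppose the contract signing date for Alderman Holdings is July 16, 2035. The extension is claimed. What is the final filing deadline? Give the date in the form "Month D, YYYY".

August 10, 2035

Adding 20 calendar days to July 16, 2035 gives August 5, 2035.
Because August 5, 2035 is a Sunday, the deadline becomes August 3, 2035 (Friday).
Applying the 5-business-day extension: 5 business days after August 3, 2035 is August 10, 2035.
Since August 10, 2035 is a Friday and not a holiday, the date is unchanged.
So the filing is due August 10, 2035.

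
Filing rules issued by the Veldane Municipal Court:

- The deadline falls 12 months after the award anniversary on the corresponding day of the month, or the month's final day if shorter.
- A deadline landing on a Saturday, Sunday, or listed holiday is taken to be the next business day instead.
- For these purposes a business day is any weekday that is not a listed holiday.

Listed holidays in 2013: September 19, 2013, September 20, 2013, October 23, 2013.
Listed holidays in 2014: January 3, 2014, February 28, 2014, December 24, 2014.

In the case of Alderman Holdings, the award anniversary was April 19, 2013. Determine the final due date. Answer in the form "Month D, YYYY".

12 months after April 19, 2013, on the same day of the month, is April 19, 2014.
April 19, 2014 is a Saturday; the next business day is April 21, 2014 (Monday).
Final deadline: April 21, 2014.

April 21, 2014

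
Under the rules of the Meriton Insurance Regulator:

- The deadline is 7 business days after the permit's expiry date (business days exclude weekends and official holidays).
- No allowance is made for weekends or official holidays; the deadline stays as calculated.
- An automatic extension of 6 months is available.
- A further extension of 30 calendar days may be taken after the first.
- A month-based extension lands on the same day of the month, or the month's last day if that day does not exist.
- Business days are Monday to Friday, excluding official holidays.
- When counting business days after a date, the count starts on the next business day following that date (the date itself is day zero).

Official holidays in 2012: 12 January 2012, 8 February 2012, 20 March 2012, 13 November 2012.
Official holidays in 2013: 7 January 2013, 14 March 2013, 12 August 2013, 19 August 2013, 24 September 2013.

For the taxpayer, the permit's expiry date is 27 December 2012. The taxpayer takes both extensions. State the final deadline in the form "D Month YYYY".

7 August 2013

7 business days after 27 December 2012, excluding weekends and holidays, is 8 January 2013.
8 January 2013 is a Tuesday; no weekend or holiday adjustment applies.
Add 6 months to 8 January 2013: 8 July 2013.
No adjustment is made for weekends or holidays, so 8 July 2013 stands.
The 30-calendar-day extension moves the deadline from 8 July 2013 to 7 August 2013.
7 August 2013 falls on a Wednesday. The rules make no weekend/holiday allowance, so it remains 7 August 2013.
The final due date is 7 August 2013.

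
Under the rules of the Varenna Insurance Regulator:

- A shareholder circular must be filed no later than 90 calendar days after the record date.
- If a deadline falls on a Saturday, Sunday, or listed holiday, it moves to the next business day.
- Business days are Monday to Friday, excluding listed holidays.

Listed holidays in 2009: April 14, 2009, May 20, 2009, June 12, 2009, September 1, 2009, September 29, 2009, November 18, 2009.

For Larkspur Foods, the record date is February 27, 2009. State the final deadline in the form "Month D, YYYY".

90 calendar days after February 27, 2009 is May 28, 2009.
Since May 28, 2009 is a Thursday and not a holiday, the date is unchanged.
Final deadline: May 28, 2009.

May 28, 2009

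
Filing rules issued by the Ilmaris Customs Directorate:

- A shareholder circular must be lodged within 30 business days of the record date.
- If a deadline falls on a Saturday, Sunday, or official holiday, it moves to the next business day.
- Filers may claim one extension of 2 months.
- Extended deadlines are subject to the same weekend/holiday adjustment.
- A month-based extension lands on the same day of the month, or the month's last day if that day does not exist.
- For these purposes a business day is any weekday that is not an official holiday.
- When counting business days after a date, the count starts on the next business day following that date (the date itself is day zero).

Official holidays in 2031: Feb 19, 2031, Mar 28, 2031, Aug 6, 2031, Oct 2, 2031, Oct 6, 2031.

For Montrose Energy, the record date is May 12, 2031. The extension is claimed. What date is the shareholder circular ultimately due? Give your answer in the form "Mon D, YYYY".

30 business days after May 12, 2031, excluding weekends and holidays, is Jun 23, 2031.
Jun 23, 2031 falls on a Monday, which is a business day, so no adjustment is needed.
The 2 months extension carries Jun 23, 2031 to Aug 23, 2031.
Aug 23, 2031 is a Saturday, so it moves to the next business day, Aug 25, 2031 (Monday).
So the filing is due Aug 25, 2031.

Aug 25, 2031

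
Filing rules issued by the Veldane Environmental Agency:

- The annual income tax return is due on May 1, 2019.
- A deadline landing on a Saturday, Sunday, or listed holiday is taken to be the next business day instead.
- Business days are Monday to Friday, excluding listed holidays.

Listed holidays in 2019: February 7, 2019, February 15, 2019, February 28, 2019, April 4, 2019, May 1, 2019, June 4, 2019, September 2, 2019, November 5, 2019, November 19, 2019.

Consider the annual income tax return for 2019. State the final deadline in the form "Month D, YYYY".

May 2, 2019

Start from the fixed due date, May 1, 2019.
Because May 1, 2019 is a listed holiday, the deadline becomes May 2, 2019 (Thursday).
So the filing is due May 2, 2019.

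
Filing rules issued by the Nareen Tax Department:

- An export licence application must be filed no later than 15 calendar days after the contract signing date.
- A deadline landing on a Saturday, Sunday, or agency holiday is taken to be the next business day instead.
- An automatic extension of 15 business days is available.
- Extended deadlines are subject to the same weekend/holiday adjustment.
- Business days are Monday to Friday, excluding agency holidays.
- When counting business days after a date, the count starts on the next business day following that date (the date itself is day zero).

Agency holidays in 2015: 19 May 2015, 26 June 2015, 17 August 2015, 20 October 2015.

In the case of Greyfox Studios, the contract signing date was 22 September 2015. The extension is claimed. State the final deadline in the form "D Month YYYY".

Trigger date 22 September 2015 + 15 calendar days = 7 October 2015.
7 October 2015 falls on a Wednesday, which is a business day, so no adjustment is needed.
Applying the 15-business-day extension: 15 business days after 7 October 2015 is 29 October 2015.
Since 29 October 2015 is a Thursday and not a holiday, the date is unchanged.
So the filing is due 29 October 2015.

29 October 2015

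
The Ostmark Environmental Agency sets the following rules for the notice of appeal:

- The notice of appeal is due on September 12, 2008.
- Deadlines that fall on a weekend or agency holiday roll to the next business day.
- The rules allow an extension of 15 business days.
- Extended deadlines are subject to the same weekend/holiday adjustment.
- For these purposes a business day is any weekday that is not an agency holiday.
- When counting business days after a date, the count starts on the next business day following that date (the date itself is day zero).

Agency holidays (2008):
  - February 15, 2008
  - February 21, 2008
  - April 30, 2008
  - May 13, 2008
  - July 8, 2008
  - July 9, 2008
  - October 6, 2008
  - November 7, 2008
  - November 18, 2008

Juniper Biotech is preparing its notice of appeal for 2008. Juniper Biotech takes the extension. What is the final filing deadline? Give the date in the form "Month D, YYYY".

October 3, 2008

The statutory due date is September 12, 2008.
September 12, 2008 falls on a Friday, which is a business day, so no adjustment is needed.
Counting 15 further business days from September 12, 2008 reaches October 3, 2008.
Since October 3, 2008 is a Friday and not a holiday, the date is unchanged.
So the filing is due October 3, 2008.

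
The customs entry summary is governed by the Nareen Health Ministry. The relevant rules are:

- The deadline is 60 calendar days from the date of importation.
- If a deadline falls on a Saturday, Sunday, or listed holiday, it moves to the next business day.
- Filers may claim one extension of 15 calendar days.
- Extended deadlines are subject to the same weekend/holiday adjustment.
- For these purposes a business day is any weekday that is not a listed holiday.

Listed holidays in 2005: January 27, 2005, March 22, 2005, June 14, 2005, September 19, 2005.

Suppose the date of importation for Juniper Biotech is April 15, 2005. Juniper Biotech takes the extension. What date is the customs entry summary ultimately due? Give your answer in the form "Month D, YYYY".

June 30, 2005

Trigger date April 15, 2005 + 60 calendar days = June 14, 2005.
June 14, 2005 is a listed holiday; the next business day is June 15, 2005 (Wednesday).
The 15-calendar-day extension moves the deadline from June 15, 2005 to June 30, 2005.
Since June 30, 2005 is a Thursday and not a holiday, the date is unchanged.
Deadline: June 30, 2005.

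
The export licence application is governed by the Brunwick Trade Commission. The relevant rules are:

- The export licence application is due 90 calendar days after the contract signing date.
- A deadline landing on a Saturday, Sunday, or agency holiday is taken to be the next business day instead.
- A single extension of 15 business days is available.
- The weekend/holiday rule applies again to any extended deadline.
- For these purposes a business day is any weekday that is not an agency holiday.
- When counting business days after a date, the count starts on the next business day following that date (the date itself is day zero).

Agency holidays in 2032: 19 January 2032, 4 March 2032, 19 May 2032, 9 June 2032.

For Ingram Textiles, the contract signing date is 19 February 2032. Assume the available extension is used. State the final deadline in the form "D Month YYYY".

Adding 90 calendar days to 19 February 2032 gives 19 May 2032.
19 May 2032 is a listed holiday; the next business day is 20 May 2032 (Thursday).
The 15-business-day extension runs from 20 May 2032 to 11 June 2032.
11 June 2032 falls on a Friday, which is a business day, so no adjustment is needed.
So the filing is due 11 June 2032.

11 June 2032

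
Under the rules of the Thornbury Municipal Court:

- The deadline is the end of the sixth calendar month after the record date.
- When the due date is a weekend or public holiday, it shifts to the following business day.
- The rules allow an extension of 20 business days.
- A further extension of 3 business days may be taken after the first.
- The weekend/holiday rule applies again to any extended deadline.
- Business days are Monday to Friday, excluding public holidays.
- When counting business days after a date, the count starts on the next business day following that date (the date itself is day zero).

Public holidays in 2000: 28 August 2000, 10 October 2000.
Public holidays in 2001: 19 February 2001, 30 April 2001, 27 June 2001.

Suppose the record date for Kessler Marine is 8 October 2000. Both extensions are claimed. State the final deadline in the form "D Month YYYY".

1 June 2001

The sixth month after 8 October 2000 is April 2001, whose last day is 30 April 2001.
30 April 2001 falls on a listed holiday. Rolling to the next business day gives 1 May 2001, a Tuesday.
Applying the 20-business-day extension: 20 business days after 1 May 2001 is 29 May 2001.
29 May 2001 falls on a Tuesday, which is a business day, so no adjustment is needed.
Applying the 3-business-day extension: 3 business days after 29 May 2001 is 1 June 2001.
1 June 2001 is a Friday and not a listed holiday, so it stands.
So the filing is due 1 June 2001.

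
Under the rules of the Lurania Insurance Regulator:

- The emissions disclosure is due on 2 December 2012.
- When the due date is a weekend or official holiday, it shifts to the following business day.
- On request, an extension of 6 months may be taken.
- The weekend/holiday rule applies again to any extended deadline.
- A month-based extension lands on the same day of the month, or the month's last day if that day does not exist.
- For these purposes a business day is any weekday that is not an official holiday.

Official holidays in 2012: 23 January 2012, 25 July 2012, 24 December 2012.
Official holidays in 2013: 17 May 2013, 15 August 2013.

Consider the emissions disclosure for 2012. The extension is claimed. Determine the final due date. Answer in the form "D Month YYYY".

Start from the fixed due date, 2 December 2012.
2 December 2012 is a Sunday, so it moves to the next business day, 3 December 2012 (Monday).
Applying the 6 months extension: 6 months after 3 December 2012 is 3 June 2013.
Since 3 June 2013 is a Monday and not a holiday, the date is unchanged.
The final due date is 3 June 2013.

3 June 2013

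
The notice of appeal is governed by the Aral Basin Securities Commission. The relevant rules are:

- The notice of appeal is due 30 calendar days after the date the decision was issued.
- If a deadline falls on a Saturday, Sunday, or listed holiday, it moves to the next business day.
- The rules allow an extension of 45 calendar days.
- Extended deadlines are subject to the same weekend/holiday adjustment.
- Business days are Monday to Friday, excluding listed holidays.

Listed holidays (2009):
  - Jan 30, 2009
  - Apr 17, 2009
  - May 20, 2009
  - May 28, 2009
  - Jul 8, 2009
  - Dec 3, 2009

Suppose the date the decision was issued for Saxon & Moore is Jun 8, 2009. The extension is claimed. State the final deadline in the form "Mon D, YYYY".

Adding 30 calendar days to Jun 8, 2009 gives Jul 8, 2009.
Jul 8, 2009 falls on a listed holiday. Rolling to the next business day gives Jul 9, 2009, a Thursday.
Add the 45 calendar-day extension to Jul 9, 2009: Aug 23, 2009.
Aug 23, 2009 is a Sunday, so it moves to the next business day, Aug 24, 2009 (Monday).
The final due date is Aug 24, 2009.

Aug 24, 2009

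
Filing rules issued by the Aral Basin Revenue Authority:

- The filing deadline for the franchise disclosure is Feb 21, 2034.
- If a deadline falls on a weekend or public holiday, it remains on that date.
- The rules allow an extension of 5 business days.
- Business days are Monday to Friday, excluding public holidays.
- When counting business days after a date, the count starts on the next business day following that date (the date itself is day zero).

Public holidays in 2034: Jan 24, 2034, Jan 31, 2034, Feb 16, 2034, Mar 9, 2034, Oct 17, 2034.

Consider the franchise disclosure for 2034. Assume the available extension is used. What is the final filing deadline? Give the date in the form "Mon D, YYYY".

Feb 28, 2034

The statutory due date is Feb 21, 2034.
Feb 21, 2034 is a Tuesday; no weekend or holiday adjustment applies.
Applying the 5-business-day extension: 5 business days after Feb 21, 2034 is Feb 28, 2034.
Feb 28, 2034 is a Tuesday; no weekend or holiday adjustment applies.
Deadline: Feb 28, 2034.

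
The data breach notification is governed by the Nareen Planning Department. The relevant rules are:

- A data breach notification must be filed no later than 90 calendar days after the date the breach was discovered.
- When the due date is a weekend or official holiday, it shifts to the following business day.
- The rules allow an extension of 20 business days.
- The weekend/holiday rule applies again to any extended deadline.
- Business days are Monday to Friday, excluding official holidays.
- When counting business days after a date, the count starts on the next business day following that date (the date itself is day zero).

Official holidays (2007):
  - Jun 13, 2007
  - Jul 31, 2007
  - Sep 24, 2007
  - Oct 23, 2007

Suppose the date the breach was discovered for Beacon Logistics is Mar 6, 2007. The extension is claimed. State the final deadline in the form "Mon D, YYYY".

Jul 3, 2007

Adding 90 calendar days to Mar 6, 2007 gives Jun 4, 2007.
Jun 4, 2007 falls on a Monday, which is a business day, so no adjustment is needed.
Applying the 20-business-day extension: 20 business days after Jun 4, 2007 is Jul 3, 2007.
Jul 3, 2007 is a Tuesday and not a listed holiday, so it stands.
Deadline: Jul 3, 2007.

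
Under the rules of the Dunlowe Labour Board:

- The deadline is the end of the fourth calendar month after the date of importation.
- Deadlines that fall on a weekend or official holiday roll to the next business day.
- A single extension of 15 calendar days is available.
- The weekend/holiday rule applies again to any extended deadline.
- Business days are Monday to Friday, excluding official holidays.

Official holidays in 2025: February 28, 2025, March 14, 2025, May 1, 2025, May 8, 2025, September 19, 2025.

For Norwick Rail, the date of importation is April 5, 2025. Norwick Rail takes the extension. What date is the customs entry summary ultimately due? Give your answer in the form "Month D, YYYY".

4 months after April 5, 2025 falls in August 2025; the last day of that month is August 31, 2025.
August 31, 2025 is a Sunday, so it moves to the next business day, September 1, 2025 (Monday).
The 15-calendar-day extension moves the deadline from September 1, 2025 to September 16, 2025.
September 16, 2025 falls on a Tuesday, which is a business day, so no adjustment is needed.
Deadline: September 16, 2025.

September 16, 2025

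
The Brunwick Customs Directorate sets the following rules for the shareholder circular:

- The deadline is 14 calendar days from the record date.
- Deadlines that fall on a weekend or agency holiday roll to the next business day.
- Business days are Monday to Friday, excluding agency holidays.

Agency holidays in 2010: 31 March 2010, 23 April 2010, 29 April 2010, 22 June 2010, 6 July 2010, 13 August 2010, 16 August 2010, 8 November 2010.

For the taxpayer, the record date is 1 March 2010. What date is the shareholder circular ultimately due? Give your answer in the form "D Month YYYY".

15 March 2010

Trigger date 1 March 2010 + 14 calendar days = 15 March 2010.
15 March 2010 (Monday) is already a business day.
So the filing is due 15 March 2010.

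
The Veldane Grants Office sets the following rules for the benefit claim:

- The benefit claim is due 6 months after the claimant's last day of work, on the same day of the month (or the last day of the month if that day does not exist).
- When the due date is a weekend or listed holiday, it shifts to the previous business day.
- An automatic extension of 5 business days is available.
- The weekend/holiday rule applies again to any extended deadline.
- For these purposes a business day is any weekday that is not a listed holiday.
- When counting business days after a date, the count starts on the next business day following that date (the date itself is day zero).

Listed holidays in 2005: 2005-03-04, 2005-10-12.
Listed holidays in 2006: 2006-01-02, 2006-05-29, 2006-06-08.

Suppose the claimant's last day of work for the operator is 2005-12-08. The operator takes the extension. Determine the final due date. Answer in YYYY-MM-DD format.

6 months from 2005-12-08 is 2006-06-08.
2006-06-08 is a listed holiday; the preceding business day is 2006-06-07 (Wednesday).
Applying the 5-business-day extension: 5 business days after 2006-06-07 is 2006-06-15.
2006-06-15 (Thursday) is already a business day.
Final deadline: 2006-06-15.

2006-06-15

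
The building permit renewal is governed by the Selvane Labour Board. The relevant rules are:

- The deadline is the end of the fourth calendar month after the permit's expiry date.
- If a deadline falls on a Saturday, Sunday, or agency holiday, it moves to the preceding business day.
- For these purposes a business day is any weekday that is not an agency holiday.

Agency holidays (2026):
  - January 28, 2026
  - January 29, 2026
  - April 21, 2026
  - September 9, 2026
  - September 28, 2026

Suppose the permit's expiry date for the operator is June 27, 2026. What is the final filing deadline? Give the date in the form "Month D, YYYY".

October 30, 2026

The fourth month after June 27, 2026 is October 2026, whose last day is October 31, 2026.
October 31, 2026 is a Saturday; the preceding business day is October 30, 2026 (Friday).
The final due date is October 30, 2026.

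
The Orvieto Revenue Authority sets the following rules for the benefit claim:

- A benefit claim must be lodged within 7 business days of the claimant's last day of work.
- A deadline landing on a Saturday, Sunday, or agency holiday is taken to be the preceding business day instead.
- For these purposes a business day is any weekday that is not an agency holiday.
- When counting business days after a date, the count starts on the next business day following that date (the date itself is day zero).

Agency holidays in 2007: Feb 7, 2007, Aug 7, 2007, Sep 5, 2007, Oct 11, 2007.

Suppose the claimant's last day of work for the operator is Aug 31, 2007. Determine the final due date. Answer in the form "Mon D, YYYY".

7 business days after Aug 31, 2007, excluding weekends and holidays, is Sep 12, 2007.
Sep 12, 2007 is a Wednesday and not a listed holiday, so it stands.
The final due date is Sep 12, 2007.

Sep 12, 2007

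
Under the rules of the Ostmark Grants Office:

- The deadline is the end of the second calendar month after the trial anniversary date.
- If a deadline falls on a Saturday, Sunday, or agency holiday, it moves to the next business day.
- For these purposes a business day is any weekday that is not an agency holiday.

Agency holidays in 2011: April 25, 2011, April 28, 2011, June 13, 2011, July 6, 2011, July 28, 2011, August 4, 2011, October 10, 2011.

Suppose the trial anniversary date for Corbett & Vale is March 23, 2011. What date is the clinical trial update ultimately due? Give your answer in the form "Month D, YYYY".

The second month after March 23, 2011 is May 2011, whose last day is May 31, 2011.
May 31, 2011 is a Tuesday and not a listed holiday, so it stands.
So the filing is due May 31, 2011.

May 31, 2011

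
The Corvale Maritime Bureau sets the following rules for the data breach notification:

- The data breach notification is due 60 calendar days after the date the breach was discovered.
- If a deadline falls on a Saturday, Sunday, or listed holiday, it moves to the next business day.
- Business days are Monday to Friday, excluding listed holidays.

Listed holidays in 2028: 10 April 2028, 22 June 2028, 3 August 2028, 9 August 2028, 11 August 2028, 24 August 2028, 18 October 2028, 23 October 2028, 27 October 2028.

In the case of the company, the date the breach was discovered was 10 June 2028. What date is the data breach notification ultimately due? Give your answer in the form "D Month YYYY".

10 August 2028

From 10 June 2028, 60 calendar days later is 9 August 2028.
Because 9 August 2028 is a listed holiday, the deadline becomes 10 August 2028 (Thursday).
Deadline: 10 August 2028.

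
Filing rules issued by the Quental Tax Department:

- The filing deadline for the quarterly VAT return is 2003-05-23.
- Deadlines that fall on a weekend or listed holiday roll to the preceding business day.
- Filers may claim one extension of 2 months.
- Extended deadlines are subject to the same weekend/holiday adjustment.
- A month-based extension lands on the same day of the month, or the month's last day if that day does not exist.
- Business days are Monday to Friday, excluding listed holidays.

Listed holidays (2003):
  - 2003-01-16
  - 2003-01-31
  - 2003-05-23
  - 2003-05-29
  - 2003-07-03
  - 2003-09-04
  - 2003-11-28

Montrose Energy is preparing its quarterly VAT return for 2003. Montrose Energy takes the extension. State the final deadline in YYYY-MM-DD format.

2003-07-22

Start from the fixed due date, 2003-05-23.
2003-05-23 falls on a listed holiday. Rolling to the preceding business day gives 2003-05-22, a Thursday.
Applying the 2 months extension: 2 months after 2003-05-22 is 2003-07-22.
2003-07-22 is a Tuesday and not a listed holiday, so it stands.
Deadline: 2003-07-22.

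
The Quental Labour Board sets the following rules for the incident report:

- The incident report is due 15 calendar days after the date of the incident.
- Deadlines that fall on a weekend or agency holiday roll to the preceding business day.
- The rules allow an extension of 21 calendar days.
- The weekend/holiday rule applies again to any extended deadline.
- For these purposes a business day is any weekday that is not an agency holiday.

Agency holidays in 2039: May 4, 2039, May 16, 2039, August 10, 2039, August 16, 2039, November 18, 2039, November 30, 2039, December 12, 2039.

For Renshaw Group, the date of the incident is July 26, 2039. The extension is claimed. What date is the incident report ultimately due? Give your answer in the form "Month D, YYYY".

From July 26, 2039, 15 calendar days later is August 10, 2039.
August 10, 2039 is a listed holiday, so it moves to the preceding business day, August 9, 2039 (Tuesday).
Add the 21 calendar-day extension to August 9, 2039: August 30, 2039.
August 30, 2039 (Tuesday) is already a business day.
The final due date is August 30, 2039.

August 30, 2039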